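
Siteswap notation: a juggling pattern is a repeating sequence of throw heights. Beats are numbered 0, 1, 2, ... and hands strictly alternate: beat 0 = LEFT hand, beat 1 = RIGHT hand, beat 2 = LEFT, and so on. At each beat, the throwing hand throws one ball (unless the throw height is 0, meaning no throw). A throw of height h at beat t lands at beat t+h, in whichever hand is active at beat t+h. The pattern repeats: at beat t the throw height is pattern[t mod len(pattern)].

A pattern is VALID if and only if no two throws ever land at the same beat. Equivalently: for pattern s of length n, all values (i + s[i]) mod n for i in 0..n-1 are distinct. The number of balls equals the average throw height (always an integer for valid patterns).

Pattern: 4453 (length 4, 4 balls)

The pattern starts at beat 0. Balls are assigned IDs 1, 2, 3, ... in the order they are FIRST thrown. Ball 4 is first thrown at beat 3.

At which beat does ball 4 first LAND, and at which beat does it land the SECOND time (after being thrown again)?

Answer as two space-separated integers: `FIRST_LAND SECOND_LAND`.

Beat 0 (L): throw ball1 h=4 -> lands@4:L; in-air after throw: [b1@4:L]
Beat 1 (R): throw ball2 h=4 -> lands@5:R; in-air after throw: [b1@4:L b2@5:R]
Beat 2 (L): throw ball3 h=5 -> lands@7:R; in-air after throw: [b1@4:L b2@5:R b3@7:R]
Beat 3 (R): throw ball4 h=3 -> lands@6:L; in-air after throw: [b1@4:L b2@5:R b4@6:L b3@7:R]
Beat 4 (L): throw ball1 h=4 -> lands@8:L; in-air after throw: [b2@5:R b4@6:L b3@7:R b1@8:L]
Beat 5 (R): throw ball2 h=4 -> lands@9:R; in-air after throw: [b4@6:L b3@7:R b1@8:L b2@9:R]
Beat 6 (L): throw ball4 h=5 -> lands@11:R; in-air after throw: [b3@7:R b1@8:L b2@9:R b4@11:R]
Beat 7 (R): throw ball3 h=3 -> lands@10:L; in-air after throw: [b1@8:L b2@9:R b3@10:L b4@11:R]
Beat 8 (L): throw ball1 h=4 -> lands@12:L; in-air after throw: [b2@9:R b3@10:L b4@11:R b1@12:L]
Beat 9 (R): throw ball2 h=4 -> lands@13:R; in-air after throw: [b3@10:L b4@11:R b1@12:L b2@13:R]
Beat 10 (L): throw ball3 h=5 -> lands@15:R; in-air after throw: [b4@11:R b1@12:L b2@13:R b3@15:R]
Beat 11 (R): throw ball4 h=3 -> lands@14:L; in-air after throw: [b1@12:L b2@13:R b4@14:L b3@15:R]
Ball 4: thrown@3 h=3 -> first land @6; rethrown@6 h=5 -> second land @11

Answer: 6 11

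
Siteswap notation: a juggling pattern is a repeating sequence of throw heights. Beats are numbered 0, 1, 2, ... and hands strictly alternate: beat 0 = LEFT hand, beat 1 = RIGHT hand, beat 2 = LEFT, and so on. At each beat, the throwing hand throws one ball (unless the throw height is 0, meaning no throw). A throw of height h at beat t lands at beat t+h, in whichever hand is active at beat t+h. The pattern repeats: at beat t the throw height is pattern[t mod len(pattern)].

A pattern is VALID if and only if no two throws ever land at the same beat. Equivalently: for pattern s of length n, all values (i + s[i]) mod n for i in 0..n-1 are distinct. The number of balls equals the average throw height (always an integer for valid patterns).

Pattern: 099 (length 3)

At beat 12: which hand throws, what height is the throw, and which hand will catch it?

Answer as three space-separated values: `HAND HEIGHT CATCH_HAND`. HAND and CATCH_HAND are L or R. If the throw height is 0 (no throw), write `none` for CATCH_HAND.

Beat 12: 12 mod 2 = 0, so hand = L
Throw height = pattern[12 mod 3] = pattern[0] = 0

Answer: L 0 none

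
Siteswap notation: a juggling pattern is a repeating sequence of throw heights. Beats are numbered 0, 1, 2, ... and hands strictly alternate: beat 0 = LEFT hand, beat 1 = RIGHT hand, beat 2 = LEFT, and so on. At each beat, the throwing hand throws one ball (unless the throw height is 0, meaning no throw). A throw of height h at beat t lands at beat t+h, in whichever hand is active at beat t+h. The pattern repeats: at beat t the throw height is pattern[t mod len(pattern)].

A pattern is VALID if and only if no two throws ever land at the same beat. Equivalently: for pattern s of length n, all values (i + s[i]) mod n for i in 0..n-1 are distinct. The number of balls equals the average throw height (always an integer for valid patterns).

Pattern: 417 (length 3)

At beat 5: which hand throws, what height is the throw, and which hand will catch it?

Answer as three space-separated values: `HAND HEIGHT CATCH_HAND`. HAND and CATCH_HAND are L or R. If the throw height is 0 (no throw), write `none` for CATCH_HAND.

Beat 5: 5 mod 2 = 1, so hand = R
Throw height = pattern[5 mod 3] = pattern[2] = 7
Lands at beat 5+7=12, 12 mod 2 = 0, so catch hand = L

Answer: R 7 L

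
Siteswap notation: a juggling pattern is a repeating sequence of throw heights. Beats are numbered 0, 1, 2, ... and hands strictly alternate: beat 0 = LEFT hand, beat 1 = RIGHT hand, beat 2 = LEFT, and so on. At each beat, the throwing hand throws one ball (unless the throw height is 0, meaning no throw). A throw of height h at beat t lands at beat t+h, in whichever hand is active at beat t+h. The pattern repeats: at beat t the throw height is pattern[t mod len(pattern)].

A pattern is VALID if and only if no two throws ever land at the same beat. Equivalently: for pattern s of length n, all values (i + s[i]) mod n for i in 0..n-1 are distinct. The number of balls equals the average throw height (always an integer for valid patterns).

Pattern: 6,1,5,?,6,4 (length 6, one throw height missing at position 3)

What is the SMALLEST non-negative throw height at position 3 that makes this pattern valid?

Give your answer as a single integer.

Answer: 2

Derivation:
i=0: (0 + 6) mod 6 = 0
i=1: (1 + 1) mod 6 = 2
i=2: (2 + 5) mod 6 = 1
i=3: s[i]=? (unknown)
i=4: (4 + 6) mod 6 = 4
i=5: (5 + 4) mod 6 = 3
Known residues: [0, 1, 2, 3, 4]; need a permutation of 0..5, so missing residue r = 5
Need (3 + s) mod 6 = 5; smallest s = (5 - 3) mod 6 = 2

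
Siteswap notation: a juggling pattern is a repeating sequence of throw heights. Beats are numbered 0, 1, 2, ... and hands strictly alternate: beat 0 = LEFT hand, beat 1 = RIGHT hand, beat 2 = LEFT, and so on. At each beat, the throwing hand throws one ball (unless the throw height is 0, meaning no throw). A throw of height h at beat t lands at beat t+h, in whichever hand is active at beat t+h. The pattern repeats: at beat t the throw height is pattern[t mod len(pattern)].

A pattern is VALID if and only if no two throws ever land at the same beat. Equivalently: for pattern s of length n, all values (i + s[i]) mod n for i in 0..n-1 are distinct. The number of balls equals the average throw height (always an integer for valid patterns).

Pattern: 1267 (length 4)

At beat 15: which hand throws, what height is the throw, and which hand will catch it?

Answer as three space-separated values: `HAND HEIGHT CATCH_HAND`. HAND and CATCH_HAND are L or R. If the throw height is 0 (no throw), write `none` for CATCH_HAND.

Beat 15: 15 mod 2 = 1, so hand = R
Throw height = pattern[15 mod 4] = pattern[3] = 7
Lands at beat 15+7=22, 22 mod 2 = 0, so catch hand = L

Answer: R 7 L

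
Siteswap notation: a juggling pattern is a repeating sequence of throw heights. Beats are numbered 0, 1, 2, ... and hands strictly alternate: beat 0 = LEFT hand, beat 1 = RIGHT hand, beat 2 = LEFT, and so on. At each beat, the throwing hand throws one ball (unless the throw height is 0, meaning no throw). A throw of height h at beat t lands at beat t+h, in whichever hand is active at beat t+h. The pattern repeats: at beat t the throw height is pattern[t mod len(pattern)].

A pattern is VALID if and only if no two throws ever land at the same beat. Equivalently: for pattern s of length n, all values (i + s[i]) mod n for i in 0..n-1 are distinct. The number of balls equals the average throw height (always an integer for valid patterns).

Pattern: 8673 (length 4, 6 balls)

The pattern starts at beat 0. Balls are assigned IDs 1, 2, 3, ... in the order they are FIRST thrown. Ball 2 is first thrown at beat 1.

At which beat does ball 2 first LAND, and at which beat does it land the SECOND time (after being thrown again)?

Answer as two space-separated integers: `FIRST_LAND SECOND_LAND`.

Answer: 7 10

Derivation:
Beat 0 (L): throw ball1 h=8 -> lands@8:L; in-air after throw: [b1@8:L]
Beat 1 (R): throw ball2 h=6 -> lands@7:R; in-air after throw: [b2@7:R b1@8:L]
Beat 2 (L): throw ball3 h=7 -> lands@9:R; in-air after throw: [b2@7:R b1@8:L b3@9:R]
Beat 3 (R): throw ball4 h=3 -> lands@6:L; in-air after throw: [b4@6:L b2@7:R b1@8:L b3@9:R]
Beat 4 (L): throw ball5 h=8 -> lands@12:L; in-air after throw: [b4@6:L b2@7:R b1@8:L b3@9:R b5@12:L]
Beat 5 (R): throw ball6 h=6 -> lands@11:R; in-air after throw: [b4@6:L b2@7:R b1@8:L b3@9:R b6@11:R b5@12:L]
Beat 6 (L): throw ball4 h=7 -> lands@13:R; in-air after throw: [b2@7:R b1@8:L b3@9:R b6@11:R b5@12:L b4@13:R]
Beat 7 (R): throw ball2 h=3 -> lands@10:L; in-air after throw: [b1@8:L b3@9:R b2@10:L b6@11:R b5@12:L b4@13:R]
Beat 8 (L): throw ball1 h=8 -> lands@16:L; in-air after throw: [b3@9:R b2@10:L b6@11:R b5@12:L b4@13:R b1@16:L]
Beat 9 (R): throw ball3 h=6 -> lands@15:R; in-air after throw: [b2@10:L b6@11:R b5@12:L b4@13:R b3@15:R b1@16:L]
Beat 10 (L): throw ball2 h=7 -> lands@17:R; in-air after throw: [b6@11:R b5@12:L b4@13:R b3@15:R b1@16:L b2@17:R]
Ball 2: thrown@1 h=6 -> first land @7; rethrown@7 h=3 -> second land @10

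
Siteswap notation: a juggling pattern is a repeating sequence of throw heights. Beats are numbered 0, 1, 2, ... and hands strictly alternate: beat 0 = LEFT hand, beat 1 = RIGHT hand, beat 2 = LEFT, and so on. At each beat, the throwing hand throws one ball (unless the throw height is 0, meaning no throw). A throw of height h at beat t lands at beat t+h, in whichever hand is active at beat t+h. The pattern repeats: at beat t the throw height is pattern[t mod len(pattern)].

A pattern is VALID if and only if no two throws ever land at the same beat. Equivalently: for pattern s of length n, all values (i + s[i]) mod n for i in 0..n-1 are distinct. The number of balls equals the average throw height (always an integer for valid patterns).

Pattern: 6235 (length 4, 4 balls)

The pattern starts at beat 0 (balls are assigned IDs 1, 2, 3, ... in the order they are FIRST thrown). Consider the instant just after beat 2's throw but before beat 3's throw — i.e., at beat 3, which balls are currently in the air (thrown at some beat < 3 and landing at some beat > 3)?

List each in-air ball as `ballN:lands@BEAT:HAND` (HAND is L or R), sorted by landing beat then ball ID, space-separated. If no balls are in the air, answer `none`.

Answer: ball3:lands@5:R ball1:lands@6:L

Derivation:
Beat 0 (L): throw ball1 h=6 -> lands@6:L; in-air after throw: [b1@6:L]
Beat 1 (R): throw ball2 h=2 -> lands@3:R; in-air after throw: [b2@3:R b1@6:L]
Beat 2 (L): throw ball3 h=3 -> lands@5:R; in-air after throw: [b2@3:R b3@5:R b1@6:L]
Beat 3 (R): throw ball2 h=5 -> lands@8:L; in-air after throw: [b3@5:R b1@6:L b2@8:L]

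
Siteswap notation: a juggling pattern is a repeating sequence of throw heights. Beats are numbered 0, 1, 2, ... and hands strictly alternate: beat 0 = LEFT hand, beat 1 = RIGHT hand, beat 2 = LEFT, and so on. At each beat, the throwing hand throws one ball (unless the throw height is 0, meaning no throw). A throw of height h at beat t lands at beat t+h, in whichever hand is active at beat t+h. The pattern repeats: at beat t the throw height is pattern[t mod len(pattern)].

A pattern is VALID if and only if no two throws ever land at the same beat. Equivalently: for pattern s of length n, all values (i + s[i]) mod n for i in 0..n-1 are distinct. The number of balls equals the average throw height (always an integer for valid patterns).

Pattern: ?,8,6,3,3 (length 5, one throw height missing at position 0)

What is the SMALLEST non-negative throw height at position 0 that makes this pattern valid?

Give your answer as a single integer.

Answer: 0

Derivation:
i=0: s[i]=? (unknown)
i=1: (1 + 8) mod 5 = 4
i=2: (2 + 6) mod 5 = 3
i=3: (3 + 3) mod 5 = 1
i=4: (4 + 3) mod 5 = 2
Known residues: [1, 2, 3, 4]; need a permutation of 0..4, so missing residue r = 0
Need (0 + s) mod 5 = 0; smallest s = (0 - 0) mod 5 = 0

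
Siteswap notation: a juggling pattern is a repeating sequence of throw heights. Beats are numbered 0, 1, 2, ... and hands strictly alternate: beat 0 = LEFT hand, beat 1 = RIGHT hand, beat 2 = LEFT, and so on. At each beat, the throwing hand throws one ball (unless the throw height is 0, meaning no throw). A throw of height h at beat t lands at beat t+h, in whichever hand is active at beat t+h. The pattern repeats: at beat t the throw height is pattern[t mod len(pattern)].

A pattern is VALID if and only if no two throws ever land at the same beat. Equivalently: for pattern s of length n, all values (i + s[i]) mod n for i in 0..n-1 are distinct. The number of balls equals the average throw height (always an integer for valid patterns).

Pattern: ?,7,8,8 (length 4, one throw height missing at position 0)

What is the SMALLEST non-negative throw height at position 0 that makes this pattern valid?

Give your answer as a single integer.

Answer: 1

Derivation:
i=0: s[i]=? (unknown)
i=1: (1 + 7) mod 4 = 0
i=2: (2 + 8) mod 4 = 2
i=3: (3 + 8) mod 4 = 3
Known residues: [0, 2, 3]; need a permutation of 0..3, so missing residue r = 1
Need (0 + s) mod 4 = 1; smallest s = (1 - 0) mod 4 = 1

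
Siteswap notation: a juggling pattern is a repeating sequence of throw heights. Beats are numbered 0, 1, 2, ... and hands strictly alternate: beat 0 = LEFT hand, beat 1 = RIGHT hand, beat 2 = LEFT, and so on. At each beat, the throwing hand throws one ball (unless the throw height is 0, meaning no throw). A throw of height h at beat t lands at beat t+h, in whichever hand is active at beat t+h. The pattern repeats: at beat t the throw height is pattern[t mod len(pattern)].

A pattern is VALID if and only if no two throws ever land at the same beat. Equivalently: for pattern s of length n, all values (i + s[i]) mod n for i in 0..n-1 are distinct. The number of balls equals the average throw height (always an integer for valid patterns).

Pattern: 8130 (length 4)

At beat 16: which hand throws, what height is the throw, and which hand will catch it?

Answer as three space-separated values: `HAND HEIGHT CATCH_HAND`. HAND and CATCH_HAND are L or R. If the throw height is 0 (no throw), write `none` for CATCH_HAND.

Answer: L 8 L

Derivation:
Beat 16: 16 mod 2 = 0, so hand = L
Throw height = pattern[16 mod 4] = pattern[0] = 8
Lands at beat 16+8=24, 24 mod 2 = 0, so catch hand = L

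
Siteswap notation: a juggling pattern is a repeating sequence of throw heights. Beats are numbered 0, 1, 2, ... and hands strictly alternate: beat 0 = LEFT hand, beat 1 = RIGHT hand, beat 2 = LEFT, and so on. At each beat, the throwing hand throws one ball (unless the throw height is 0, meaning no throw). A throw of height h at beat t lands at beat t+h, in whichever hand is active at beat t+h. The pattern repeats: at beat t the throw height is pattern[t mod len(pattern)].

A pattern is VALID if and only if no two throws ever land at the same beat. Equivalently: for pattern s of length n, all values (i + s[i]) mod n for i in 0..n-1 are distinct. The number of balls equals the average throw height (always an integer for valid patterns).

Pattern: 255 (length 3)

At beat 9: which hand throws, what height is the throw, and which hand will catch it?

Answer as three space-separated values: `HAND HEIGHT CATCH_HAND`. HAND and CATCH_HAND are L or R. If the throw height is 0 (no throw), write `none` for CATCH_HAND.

Answer: R 2 R

Derivation:
Beat 9: 9 mod 2 = 1, so hand = R
Throw height = pattern[9 mod 3] = pattern[0] = 2
Lands at beat 9+2=11, 11 mod 2 = 1, so catch hand = R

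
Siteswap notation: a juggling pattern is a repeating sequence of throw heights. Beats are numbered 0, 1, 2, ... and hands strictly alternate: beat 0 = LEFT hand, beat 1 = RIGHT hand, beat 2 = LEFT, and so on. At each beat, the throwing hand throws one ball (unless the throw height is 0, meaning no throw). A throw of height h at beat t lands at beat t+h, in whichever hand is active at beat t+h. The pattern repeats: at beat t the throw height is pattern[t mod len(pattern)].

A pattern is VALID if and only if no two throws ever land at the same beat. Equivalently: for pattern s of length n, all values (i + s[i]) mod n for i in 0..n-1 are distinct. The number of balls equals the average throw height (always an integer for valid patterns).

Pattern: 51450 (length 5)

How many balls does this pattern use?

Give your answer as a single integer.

Pattern = [5, 1, 4, 5, 0], length n = 5
  position 0: throw height = 5, running sum = 5
  position 1: throw height = 1, running sum = 6
  position 2: throw height = 4, running sum = 10
  position 3: throw height = 5, running sum = 15
  position 4: throw height = 0, running sum = 15
Total sum = 15; balls = sum / n = 15 / 5 = 3

Answer: 3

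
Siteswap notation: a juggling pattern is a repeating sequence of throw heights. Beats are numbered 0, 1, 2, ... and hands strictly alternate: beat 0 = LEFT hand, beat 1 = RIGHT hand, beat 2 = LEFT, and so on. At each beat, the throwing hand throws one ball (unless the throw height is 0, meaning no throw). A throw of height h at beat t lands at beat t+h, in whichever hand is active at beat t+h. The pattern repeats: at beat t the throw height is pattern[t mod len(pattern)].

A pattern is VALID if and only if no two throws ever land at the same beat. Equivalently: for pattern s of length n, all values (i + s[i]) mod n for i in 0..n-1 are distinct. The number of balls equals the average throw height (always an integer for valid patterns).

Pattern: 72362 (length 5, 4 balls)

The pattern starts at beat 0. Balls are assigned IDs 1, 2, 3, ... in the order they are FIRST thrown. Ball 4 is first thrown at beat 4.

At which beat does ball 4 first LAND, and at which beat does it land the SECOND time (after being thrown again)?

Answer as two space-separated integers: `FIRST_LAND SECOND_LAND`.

Beat 0 (L): throw ball1 h=7 -> lands@7:R; in-air after throw: [b1@7:R]
Beat 1 (R): throw ball2 h=2 -> lands@3:R; in-air after throw: [b2@3:R b1@7:R]
Beat 2 (L): throw ball3 h=3 -> lands@5:R; in-air after throw: [b2@3:R b3@5:R b1@7:R]
Beat 3 (R): throw ball2 h=6 -> lands@9:R; in-air after throw: [b3@5:R b1@7:R b2@9:R]
Beat 4 (L): throw ball4 h=2 -> lands@6:L; in-air after throw: [b3@5:R b4@6:L b1@7:R b2@9:R]
Beat 5 (R): throw ball3 h=7 -> lands@12:L; in-air after throw: [b4@6:L b1@7:R b2@9:R b3@12:L]
Beat 6 (L): throw ball4 h=2 -> lands@8:L; in-air after throw: [b1@7:R b4@8:L b2@9:R b3@12:L]
Beat 7 (R): throw ball1 h=3 -> lands@10:L; in-air after throw: [b4@8:L b2@9:R b1@10:L b3@12:L]
Beat 8 (L): throw ball4 h=6 -> lands@14:L; in-air after throw: [b2@9:R b1@10:L b3@12:L b4@14:L]
Ball 4: thrown@4 h=2 -> first land @6; rethrown@6 h=2 -> second land @8

Answer: 6 8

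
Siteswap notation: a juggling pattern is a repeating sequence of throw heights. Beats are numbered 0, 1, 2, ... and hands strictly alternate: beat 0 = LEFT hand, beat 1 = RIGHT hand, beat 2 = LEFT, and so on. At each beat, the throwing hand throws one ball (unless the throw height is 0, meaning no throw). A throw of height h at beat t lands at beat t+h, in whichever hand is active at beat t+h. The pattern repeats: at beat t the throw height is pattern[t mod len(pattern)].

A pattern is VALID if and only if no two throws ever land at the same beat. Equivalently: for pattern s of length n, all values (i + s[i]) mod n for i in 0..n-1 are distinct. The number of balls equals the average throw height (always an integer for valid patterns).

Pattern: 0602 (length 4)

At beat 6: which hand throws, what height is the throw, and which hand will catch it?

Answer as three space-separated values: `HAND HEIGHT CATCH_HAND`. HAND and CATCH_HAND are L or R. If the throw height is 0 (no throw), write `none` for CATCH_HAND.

Answer: L 0 none

Derivation:
Beat 6: 6 mod 2 = 0, so hand = L
Throw height = pattern[6 mod 4] = pattern[2] = 0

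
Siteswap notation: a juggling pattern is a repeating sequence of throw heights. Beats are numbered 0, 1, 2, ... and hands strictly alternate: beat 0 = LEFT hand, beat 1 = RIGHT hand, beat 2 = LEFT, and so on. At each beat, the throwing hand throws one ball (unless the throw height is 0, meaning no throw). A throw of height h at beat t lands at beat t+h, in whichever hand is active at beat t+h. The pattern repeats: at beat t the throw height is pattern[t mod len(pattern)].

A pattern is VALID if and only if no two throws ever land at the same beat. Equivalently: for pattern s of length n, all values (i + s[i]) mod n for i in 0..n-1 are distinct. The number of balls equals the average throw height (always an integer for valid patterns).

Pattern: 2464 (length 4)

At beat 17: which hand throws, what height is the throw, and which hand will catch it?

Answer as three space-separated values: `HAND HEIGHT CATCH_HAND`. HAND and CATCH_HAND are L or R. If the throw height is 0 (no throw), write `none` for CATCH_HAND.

Answer: R 4 R

Derivation:
Beat 17: 17 mod 2 = 1, so hand = R
Throw height = pattern[17 mod 4] = pattern[1] = 4
Lands at beat 17+4=21, 21 mod 2 = 1, so catch hand = R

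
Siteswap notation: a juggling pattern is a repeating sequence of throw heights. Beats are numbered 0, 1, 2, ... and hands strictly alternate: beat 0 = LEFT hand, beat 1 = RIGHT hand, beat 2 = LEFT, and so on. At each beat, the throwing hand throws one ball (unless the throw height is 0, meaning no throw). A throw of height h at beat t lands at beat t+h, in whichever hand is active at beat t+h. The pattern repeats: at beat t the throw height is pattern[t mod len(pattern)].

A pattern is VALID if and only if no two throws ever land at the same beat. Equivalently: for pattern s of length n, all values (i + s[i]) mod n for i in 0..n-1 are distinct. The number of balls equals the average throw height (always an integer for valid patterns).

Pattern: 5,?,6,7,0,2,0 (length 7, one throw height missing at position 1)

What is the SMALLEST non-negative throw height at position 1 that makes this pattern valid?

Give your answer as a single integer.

i=0: (0 + 5) mod 7 = 5
i=1: s[i]=? (unknown)
i=2: (2 + 6) mod 7 = 1
i=3: (3 + 7) mod 7 = 3
i=4: (4 + 0) mod 7 = 4
i=5: (5 + 2) mod 7 = 0
i=6: (6 + 0) mod 7 = 6
Known residues: [0, 1, 3, 4, 5, 6]; need a permutation of 0..6, so missing residue r = 2
Need (1 + s) mod 7 = 2; smallest s = (2 - 1) mod 7 = 1

Answer: 1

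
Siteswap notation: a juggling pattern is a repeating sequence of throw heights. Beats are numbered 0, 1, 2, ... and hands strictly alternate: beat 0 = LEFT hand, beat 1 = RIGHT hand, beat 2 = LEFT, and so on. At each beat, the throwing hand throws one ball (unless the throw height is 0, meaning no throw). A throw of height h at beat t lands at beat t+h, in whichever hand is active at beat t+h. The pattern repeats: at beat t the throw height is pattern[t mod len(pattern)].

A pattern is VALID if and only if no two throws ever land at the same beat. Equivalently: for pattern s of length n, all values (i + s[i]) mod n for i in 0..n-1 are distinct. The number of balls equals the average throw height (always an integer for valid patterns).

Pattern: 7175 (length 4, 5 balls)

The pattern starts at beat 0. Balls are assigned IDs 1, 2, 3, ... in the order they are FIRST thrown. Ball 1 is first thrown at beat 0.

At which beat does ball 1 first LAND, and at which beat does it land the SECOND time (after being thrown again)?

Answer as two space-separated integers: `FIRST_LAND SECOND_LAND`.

Beat 0 (L): throw ball1 h=7 -> lands@7:R; in-air after throw: [b1@7:R]
Beat 1 (R): throw ball2 h=1 -> lands@2:L; in-air after throw: [b2@2:L b1@7:R]
Beat 2 (L): throw ball2 h=7 -> lands@9:R; in-air after throw: [b1@7:R b2@9:R]
Beat 3 (R): throw ball3 h=5 -> lands@8:L; in-air after throw: [b1@7:R b3@8:L b2@9:R]
Beat 4 (L): throw ball4 h=7 -> lands@11:R; in-air after throw: [b1@7:R b3@8:L b2@9:R b4@11:R]
Beat 5 (R): throw ball5 h=1 -> lands@6:L; in-air after throw: [b5@6:L b1@7:R b3@8:L b2@9:R b4@11:R]
Beat 6 (L): throw ball5 h=7 -> lands@13:R; in-air after throw: [b1@7:R b3@8:L b2@9:R b4@11:R b5@13:R]
Beat 7 (R): throw ball1 h=5 -> lands@12:L; in-air after throw: [b3@8:L b2@9:R b4@11:R b1@12:L b5@13:R]
Beat 8 (L): throw ball3 h=7 -> lands@15:R; in-air after throw: [b2@9:R b4@11:R b1@12:L b5@13:R b3@15:R]
Beat 9 (R): throw ball2 h=1 -> lands@10:L; in-air after throw: [b2@10:L b4@11:R b1@12:L b5@13:R b3@15:R]
Beat 10 (L): throw ball2 h=7 -> lands@17:R; in-air after throw: [b4@11:R b1@12:L b5@13:R b3@15:R b2@17:R]
Beat 11 (R): throw ball4 h=5 -> lands@16:L; in-air after throw: [b1@12:L b5@13:R b3@15:R b4@16:L b2@17:R]
Beat 12 (L): throw ball1 h=7 -> lands@19:R; in-air after throw: [b5@13:R b3@15:R b4@16:L b2@17:R b1@19:R]
Ball 1: thrown@0 h=7 -> first land @7; rethrown@7 h=5 -> second land @12

Answer: 7 12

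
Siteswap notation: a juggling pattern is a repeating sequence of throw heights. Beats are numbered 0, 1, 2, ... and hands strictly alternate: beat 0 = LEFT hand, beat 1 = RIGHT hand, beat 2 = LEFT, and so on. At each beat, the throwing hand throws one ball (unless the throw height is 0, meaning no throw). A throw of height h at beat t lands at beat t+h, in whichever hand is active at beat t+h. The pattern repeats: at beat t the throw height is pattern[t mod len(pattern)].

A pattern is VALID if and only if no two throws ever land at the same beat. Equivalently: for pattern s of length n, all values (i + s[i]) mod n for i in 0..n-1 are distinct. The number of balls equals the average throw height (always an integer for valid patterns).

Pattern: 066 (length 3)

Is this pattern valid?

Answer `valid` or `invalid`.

Answer: valid

Derivation:
i=0: (i + s[i]) mod n = (0 + 0) mod 3 = 0
i=1: (i + s[i]) mod n = (1 + 6) mod 3 = 1
i=2: (i + s[i]) mod n = (2 + 6) mod 3 = 2
Residues: [0, 1, 2], distinct: True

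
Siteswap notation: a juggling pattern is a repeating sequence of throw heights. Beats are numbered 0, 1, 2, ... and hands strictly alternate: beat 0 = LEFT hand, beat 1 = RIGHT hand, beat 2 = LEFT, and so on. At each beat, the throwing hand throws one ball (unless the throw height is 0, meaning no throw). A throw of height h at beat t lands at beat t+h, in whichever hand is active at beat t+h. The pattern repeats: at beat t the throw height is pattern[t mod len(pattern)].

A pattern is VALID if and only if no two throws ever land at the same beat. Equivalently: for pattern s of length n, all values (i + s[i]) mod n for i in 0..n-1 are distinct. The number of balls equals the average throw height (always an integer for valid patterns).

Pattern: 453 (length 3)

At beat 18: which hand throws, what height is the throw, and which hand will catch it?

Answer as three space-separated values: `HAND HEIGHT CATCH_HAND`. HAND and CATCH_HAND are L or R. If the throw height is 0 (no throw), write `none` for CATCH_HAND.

Beat 18: 18 mod 2 = 0, so hand = L
Throw height = pattern[18 mod 3] = pattern[0] = 4
Lands at beat 18+4=22, 22 mod 2 = 0, so catch hand = L

Answer: L 4 L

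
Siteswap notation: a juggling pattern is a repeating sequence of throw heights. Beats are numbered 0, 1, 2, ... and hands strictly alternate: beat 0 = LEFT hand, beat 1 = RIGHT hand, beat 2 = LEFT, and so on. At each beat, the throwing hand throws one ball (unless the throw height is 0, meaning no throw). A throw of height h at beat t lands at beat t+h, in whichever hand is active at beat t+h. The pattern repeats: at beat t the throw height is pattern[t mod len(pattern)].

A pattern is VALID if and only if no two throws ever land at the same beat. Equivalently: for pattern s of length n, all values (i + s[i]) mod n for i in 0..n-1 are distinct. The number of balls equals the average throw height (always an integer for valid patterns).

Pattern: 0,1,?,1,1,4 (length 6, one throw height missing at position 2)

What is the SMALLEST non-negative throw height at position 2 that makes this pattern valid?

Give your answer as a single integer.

i=0: (0 + 0) mod 6 = 0
i=1: (1 + 1) mod 6 = 2
i=2: s[i]=? (unknown)
i=3: (3 + 1) mod 6 = 4
i=4: (4 + 1) mod 6 = 5
i=5: (5 + 4) mod 6 = 3
Known residues: [0, 2, 3, 4, 5]; need a permutation of 0..5, so missing residue r = 1
Need (2 + s) mod 6 = 1; smallest s = (1 - 2) mod 6 = 5

Answer: 5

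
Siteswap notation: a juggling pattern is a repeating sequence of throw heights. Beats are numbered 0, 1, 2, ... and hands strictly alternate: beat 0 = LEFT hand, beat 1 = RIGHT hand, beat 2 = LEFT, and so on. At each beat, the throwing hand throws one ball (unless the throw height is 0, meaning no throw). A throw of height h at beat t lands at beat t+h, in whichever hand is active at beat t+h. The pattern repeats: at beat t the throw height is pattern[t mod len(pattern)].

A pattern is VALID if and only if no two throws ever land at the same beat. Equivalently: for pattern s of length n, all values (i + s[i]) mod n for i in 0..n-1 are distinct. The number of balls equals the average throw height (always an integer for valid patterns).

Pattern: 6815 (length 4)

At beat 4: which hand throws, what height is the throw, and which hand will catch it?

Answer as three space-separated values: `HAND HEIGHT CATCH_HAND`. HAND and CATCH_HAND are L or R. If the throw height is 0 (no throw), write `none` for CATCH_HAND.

Beat 4: 4 mod 2 = 0, so hand = L
Throw height = pattern[4 mod 4] = pattern[0] = 6
Lands at beat 4+6=10, 10 mod 2 = 0, so catch hand = L

Answer: L 6 L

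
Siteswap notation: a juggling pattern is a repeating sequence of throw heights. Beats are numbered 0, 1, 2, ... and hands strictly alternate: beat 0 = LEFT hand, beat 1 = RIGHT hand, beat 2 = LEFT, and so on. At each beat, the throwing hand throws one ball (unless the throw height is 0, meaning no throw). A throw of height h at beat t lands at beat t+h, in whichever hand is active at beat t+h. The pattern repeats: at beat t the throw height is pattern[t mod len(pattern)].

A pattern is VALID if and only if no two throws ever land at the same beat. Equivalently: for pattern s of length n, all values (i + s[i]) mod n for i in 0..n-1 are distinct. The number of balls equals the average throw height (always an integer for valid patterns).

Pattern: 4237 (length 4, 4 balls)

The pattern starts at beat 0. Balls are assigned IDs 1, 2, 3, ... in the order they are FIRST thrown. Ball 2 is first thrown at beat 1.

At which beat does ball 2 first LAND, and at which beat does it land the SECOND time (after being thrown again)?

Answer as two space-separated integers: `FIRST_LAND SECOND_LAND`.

Beat 0 (L): throw ball1 h=4 -> lands@4:L; in-air after throw: [b1@4:L]
Beat 1 (R): throw ball2 h=2 -> lands@3:R; in-air after throw: [b2@3:R b1@4:L]
Beat 2 (L): throw ball3 h=3 -> lands@5:R; in-air after throw: [b2@3:R b1@4:L b3@5:R]
Beat 3 (R): throw ball2 h=7 -> lands@10:L; in-air after throw: [b1@4:L b3@5:R b2@10:L]
Beat 4 (L): throw ball1 h=4 -> lands@8:L; in-air after throw: [b3@5:R b1@8:L b2@10:L]
Beat 5 (R): throw ball3 h=2 -> lands@7:R; in-air after throw: [b3@7:R b1@8:L b2@10:L]
Beat 6 (L): throw ball4 h=3 -> lands@9:R; in-air after throw: [b3@7:R b1@8:L b4@9:R b2@10:L]
Beat 7 (R): throw ball3 h=7 -> lands@14:L; in-air after throw: [b1@8:L b4@9:R b2@10:L b3@14:L]
Beat 8 (L): throw ball1 h=4 -> lands@12:L; in-air after throw: [b4@9:R b2@10:L b1@12:L b3@14:L]
Beat 9 (R): throw ball4 h=2 -> lands@11:R; in-air after throw: [b2@10:L b4@11:R b1@12:L b3@14:L]
Beat 10 (L): throw ball2 h=3 -> lands@13:R; in-air after throw: [b4@11:R b1@12:L b2@13:R b3@14:L]
Ball 2: thrown@1 h=2 -> first land @3; rethrown@3 h=7 -> second land @10

Answer: 3 10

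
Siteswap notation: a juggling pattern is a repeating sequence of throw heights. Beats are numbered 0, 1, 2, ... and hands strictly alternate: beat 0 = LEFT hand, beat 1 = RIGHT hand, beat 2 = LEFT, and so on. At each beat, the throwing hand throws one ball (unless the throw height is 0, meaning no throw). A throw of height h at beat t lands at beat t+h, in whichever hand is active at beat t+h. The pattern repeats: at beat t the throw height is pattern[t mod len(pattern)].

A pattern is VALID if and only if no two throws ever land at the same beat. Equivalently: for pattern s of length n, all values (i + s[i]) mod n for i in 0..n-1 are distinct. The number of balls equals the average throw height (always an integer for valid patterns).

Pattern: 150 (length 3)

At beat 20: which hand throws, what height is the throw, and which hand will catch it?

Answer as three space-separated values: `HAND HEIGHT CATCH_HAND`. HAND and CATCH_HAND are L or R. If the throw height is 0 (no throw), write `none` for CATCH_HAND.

Beat 20: 20 mod 2 = 0, so hand = L
Throw height = pattern[20 mod 3] = pattern[2] = 0

Answer: L 0 none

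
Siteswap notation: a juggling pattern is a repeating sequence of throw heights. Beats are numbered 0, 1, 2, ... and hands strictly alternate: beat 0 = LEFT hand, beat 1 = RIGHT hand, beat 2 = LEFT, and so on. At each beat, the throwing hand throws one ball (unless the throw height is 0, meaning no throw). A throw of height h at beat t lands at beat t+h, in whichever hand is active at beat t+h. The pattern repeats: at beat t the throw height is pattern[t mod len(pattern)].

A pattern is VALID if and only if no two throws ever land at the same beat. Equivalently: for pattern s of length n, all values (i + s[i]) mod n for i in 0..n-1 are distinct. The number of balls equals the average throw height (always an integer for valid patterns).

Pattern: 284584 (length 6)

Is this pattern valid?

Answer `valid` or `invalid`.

i=0: (i + s[i]) mod n = (0 + 2) mod 6 = 2
i=1: (i + s[i]) mod n = (1 + 8) mod 6 = 3
i=2: (i + s[i]) mod n = (2 + 4) mod 6 = 0
i=3: (i + s[i]) mod n = (3 + 5) mod 6 = 2
i=4: (i + s[i]) mod n = (4 + 8) mod 6 = 0
i=5: (i + s[i]) mod n = (5 + 4) mod 6 = 3
Residues: [2, 3, 0, 2, 0, 3], distinct: False

Answer: invalid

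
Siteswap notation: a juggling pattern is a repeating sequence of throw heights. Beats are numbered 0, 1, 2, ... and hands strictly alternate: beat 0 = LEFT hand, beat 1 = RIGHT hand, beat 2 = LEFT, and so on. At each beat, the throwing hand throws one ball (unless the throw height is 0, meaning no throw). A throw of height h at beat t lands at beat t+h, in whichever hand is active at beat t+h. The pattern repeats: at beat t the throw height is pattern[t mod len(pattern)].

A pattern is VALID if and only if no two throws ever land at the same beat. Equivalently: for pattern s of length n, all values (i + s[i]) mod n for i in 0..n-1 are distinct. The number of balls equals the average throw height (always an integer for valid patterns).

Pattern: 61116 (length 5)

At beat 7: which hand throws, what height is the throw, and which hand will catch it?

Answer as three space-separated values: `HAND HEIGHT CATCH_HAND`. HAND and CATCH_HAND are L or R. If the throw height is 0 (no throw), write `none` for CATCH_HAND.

Beat 7: 7 mod 2 = 1, so hand = R
Throw height = pattern[7 mod 5] = pattern[2] = 1
Lands at beat 7+1=8, 8 mod 2 = 0, so catch hand = L

Answer: R 1 L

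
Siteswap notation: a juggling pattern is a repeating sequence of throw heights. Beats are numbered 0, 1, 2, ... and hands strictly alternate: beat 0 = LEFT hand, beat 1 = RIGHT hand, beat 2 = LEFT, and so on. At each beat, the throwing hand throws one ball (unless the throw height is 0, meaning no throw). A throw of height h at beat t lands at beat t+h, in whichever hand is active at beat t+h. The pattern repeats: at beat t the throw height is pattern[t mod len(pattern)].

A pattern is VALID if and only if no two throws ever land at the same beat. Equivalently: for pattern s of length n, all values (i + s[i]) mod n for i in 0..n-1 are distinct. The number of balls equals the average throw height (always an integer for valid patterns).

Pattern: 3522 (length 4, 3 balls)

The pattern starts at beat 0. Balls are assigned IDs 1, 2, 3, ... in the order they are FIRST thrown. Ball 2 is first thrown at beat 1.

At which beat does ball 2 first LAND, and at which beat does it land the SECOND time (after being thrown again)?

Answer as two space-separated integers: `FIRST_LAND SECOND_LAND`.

Answer: 6 8

Derivation:
Beat 0 (L): throw ball1 h=3 -> lands@3:R; in-air after throw: [b1@3:R]
Beat 1 (R): throw ball2 h=5 -> lands@6:L; in-air after throw: [b1@3:R b2@6:L]
Beat 2 (L): throw ball3 h=2 -> lands@4:L; in-air after throw: [b1@3:R b3@4:L b2@6:L]
Beat 3 (R): throw ball1 h=2 -> lands@5:R; in-air after throw: [b3@4:L b1@5:R b2@6:L]
Beat 4 (L): throw ball3 h=3 -> lands@7:R; in-air after throw: [b1@5:R b2@6:L b3@7:R]
Beat 5 (R): throw ball1 h=5 -> lands@10:L; in-air after throw: [b2@6:L b3@7:R b1@10:L]
Beat 6 (L): throw ball2 h=2 -> lands@8:L; in-air after throw: [b3@7:R b2@8:L b1@10:L]
Beat 7 (R): throw ball3 h=2 -> lands@9:R; in-air after throw: [b2@8:L b3@9:R b1@10:L]
Beat 8 (L): throw ball2 h=3 -> lands@11:R; in-air after throw: [b3@9:R b1@10:L b2@11:R]
Ball 2: thrown@1 h=5 -> first land @6; rethrown@6 h=2 -> second land @8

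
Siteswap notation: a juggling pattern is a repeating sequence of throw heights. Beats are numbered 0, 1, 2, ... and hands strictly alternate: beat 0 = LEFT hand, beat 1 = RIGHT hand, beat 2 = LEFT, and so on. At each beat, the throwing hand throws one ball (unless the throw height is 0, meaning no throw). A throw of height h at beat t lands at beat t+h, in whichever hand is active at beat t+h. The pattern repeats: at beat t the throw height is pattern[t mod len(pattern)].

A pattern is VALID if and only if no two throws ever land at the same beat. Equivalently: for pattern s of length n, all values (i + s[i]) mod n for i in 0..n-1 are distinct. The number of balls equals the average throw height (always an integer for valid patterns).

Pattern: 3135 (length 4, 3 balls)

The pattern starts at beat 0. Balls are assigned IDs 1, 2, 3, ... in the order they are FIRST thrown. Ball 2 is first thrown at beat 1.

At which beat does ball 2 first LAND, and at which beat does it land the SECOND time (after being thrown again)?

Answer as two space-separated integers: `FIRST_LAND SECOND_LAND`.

Beat 0 (L): throw ball1 h=3 -> lands@3:R; in-air after throw: [b1@3:R]
Beat 1 (R): throw ball2 h=1 -> lands@2:L; in-air after throw: [b2@2:L b1@3:R]
Beat 2 (L): throw ball2 h=3 -> lands@5:R; in-air after throw: [b1@3:R b2@5:R]
Beat 3 (R): throw ball1 h=5 -> lands@8:L; in-air after throw: [b2@5:R b1@8:L]
Beat 4 (L): throw ball3 h=3 -> lands@7:R; in-air after throw: [b2@5:R b3@7:R b1@8:L]
Beat 5 (R): throw ball2 h=1 -> lands@6:L; in-air after throw: [b2@6:L b3@7:R b1@8:L]
Ball 2: thrown@1 h=1 -> first land @2; rethrown@2 h=3 -> second land @5

Answer: 2 5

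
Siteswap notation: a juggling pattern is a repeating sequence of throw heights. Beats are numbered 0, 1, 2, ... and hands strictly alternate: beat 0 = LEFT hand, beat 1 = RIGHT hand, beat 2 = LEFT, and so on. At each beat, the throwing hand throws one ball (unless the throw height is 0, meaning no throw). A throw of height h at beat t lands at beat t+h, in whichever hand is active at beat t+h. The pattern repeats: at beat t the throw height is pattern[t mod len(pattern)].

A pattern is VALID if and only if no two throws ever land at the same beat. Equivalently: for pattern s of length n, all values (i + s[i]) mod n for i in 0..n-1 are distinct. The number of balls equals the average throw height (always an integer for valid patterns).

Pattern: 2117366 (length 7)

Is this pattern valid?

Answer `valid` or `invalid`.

i=0: (i + s[i]) mod n = (0 + 2) mod 7 = 2
i=1: (i + s[i]) mod n = (1 + 1) mod 7 = 2
i=2: (i + s[i]) mod n = (2 + 1) mod 7 = 3
i=3: (i + s[i]) mod n = (3 + 7) mod 7 = 3
i=4: (i + s[i]) mod n = (4 + 3) mod 7 = 0
i=5: (i + s[i]) mod n = (5 + 6) mod 7 = 4
i=6: (i + s[i]) mod n = (6 + 6) mod 7 = 5
Residues: [2, 2, 3, 3, 0, 4, 5], distinct: False

Answer: invalid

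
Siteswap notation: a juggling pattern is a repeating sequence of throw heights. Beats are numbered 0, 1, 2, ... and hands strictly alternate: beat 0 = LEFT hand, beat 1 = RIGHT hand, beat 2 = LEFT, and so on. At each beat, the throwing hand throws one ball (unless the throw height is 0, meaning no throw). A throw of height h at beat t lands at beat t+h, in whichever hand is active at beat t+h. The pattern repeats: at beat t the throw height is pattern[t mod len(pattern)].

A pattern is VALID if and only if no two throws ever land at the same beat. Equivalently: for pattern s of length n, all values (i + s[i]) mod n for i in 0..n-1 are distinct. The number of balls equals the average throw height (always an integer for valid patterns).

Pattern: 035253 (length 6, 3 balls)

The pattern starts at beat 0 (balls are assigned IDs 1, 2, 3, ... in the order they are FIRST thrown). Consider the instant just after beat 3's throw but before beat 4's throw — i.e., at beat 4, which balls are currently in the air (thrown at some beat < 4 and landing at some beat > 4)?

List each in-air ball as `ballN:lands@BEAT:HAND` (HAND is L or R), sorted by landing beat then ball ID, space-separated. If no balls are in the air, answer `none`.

Answer: ball3:lands@5:R ball2:lands@7:R

Derivation:
Beat 1 (R): throw ball1 h=3 -> lands@4:L; in-air after throw: [b1@4:L]
Beat 2 (L): throw ball2 h=5 -> lands@7:R; in-air after throw: [b1@4:L b2@7:R]
Beat 3 (R): throw ball3 h=2 -> lands@5:R; in-air after throw: [b1@4:L b3@5:R b2@7:R]
Beat 4 (L): throw ball1 h=5 -> lands@9:R; in-air after throw: [b3@5:R b2@7:R b1@9:R]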